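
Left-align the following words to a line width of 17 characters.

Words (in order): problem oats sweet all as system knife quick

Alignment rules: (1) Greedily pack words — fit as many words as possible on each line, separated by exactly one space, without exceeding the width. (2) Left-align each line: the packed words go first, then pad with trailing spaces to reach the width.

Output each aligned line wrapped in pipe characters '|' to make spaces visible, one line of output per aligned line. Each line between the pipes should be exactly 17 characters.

Answer: |problem oats     |
|sweet all as     |
|system knife     |
|quick            |

Derivation:
Line 1: ['problem', 'oats'] (min_width=12, slack=5)
Line 2: ['sweet', 'all', 'as'] (min_width=12, slack=5)
Line 3: ['system', 'knife'] (min_width=12, slack=5)
Line 4: ['quick'] (min_width=5, slack=12)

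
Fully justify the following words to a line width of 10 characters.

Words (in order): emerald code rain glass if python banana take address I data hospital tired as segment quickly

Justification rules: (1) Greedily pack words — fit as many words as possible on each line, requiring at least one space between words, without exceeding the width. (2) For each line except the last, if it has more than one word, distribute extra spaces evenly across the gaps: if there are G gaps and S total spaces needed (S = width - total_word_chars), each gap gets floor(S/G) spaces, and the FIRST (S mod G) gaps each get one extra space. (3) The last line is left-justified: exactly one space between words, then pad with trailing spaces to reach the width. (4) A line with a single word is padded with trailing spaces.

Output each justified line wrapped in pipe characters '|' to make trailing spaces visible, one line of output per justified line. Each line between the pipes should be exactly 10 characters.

Answer: |emerald   |
|code  rain|
|glass   if|
|python    |
|banana    |
|take      |
|address  I|
|data      |
|hospital  |
|tired   as|
|segment   |
|quickly   |

Derivation:
Line 1: ['emerald'] (min_width=7, slack=3)
Line 2: ['code', 'rain'] (min_width=9, slack=1)
Line 3: ['glass', 'if'] (min_width=8, slack=2)
Line 4: ['python'] (min_width=6, slack=4)
Line 5: ['banana'] (min_width=6, slack=4)
Line 6: ['take'] (min_width=4, slack=6)
Line 7: ['address', 'I'] (min_width=9, slack=1)
Line 8: ['data'] (min_width=4, slack=6)
Line 9: ['hospital'] (min_width=8, slack=2)
Line 10: ['tired', 'as'] (min_width=8, slack=2)
Line 11: ['segment'] (min_width=7, slack=3)
Line 12: ['quickly'] (min_width=7, slack=3)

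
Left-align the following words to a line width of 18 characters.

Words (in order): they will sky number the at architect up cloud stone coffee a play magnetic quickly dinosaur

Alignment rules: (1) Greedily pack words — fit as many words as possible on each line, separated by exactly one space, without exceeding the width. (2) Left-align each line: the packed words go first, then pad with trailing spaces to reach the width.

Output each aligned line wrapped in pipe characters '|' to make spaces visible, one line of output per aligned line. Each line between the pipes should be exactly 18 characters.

Answer: |they will sky     |
|number the at     |
|architect up cloud|
|stone coffee a    |
|play magnetic     |
|quickly dinosaur  |

Derivation:
Line 1: ['they', 'will', 'sky'] (min_width=13, slack=5)
Line 2: ['number', 'the', 'at'] (min_width=13, slack=5)
Line 3: ['architect', 'up', 'cloud'] (min_width=18, slack=0)
Line 4: ['stone', 'coffee', 'a'] (min_width=14, slack=4)
Line 5: ['play', 'magnetic'] (min_width=13, slack=5)
Line 6: ['quickly', 'dinosaur'] (min_width=16, slack=2)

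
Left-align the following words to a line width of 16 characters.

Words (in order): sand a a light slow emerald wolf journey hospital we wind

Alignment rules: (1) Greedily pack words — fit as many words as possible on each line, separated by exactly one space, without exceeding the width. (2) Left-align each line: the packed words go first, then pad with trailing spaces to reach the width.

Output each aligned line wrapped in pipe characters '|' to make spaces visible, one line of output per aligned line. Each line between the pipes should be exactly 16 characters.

Line 1: ['sand', 'a', 'a', 'light'] (min_width=14, slack=2)
Line 2: ['slow', 'emerald'] (min_width=12, slack=4)
Line 3: ['wolf', 'journey'] (min_width=12, slack=4)
Line 4: ['hospital', 'we', 'wind'] (min_width=16, slack=0)

Answer: |sand a a light  |
|slow emerald    |
|wolf journey    |
|hospital we wind|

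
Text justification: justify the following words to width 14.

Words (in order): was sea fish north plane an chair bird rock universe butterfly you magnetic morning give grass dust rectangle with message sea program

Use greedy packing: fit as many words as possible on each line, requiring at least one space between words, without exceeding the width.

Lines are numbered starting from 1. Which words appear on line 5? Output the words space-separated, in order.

Line 1: ['was', 'sea', 'fish'] (min_width=12, slack=2)
Line 2: ['north', 'plane', 'an'] (min_width=14, slack=0)
Line 3: ['chair', 'bird'] (min_width=10, slack=4)
Line 4: ['rock', 'universe'] (min_width=13, slack=1)
Line 5: ['butterfly', 'you'] (min_width=13, slack=1)
Line 6: ['magnetic'] (min_width=8, slack=6)
Line 7: ['morning', 'give'] (min_width=12, slack=2)
Line 8: ['grass', 'dust'] (min_width=10, slack=4)
Line 9: ['rectangle', 'with'] (min_width=14, slack=0)
Line 10: ['message', 'sea'] (min_width=11, slack=3)
Line 11: ['program'] (min_width=7, slack=7)

Answer: butterfly you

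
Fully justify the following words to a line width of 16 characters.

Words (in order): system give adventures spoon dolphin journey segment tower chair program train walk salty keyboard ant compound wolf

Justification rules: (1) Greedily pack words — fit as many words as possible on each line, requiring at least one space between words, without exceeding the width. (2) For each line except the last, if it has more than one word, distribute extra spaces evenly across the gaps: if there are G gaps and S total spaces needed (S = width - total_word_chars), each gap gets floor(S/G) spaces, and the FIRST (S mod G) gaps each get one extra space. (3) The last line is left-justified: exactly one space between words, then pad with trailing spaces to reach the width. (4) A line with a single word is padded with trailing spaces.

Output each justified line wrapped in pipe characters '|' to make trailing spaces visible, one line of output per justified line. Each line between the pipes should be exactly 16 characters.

Line 1: ['system', 'give'] (min_width=11, slack=5)
Line 2: ['adventures', 'spoon'] (min_width=16, slack=0)
Line 3: ['dolphin', 'journey'] (min_width=15, slack=1)
Line 4: ['segment', 'tower'] (min_width=13, slack=3)
Line 5: ['chair', 'program'] (min_width=13, slack=3)
Line 6: ['train', 'walk', 'salty'] (min_width=16, slack=0)
Line 7: ['keyboard', 'ant'] (min_width=12, slack=4)
Line 8: ['compound', 'wolf'] (min_width=13, slack=3)

Answer: |system      give|
|adventures spoon|
|dolphin  journey|
|segment    tower|
|chair    program|
|train walk salty|
|keyboard     ant|
|compound wolf   |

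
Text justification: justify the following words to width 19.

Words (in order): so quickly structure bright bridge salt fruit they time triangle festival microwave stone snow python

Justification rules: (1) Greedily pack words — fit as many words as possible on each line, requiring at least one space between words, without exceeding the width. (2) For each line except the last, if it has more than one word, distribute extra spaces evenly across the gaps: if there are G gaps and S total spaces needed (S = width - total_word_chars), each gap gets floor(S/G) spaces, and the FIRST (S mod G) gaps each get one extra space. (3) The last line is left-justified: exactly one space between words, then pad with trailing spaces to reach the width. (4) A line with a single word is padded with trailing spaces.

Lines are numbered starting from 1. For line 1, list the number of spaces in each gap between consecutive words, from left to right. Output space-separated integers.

Answer: 10

Derivation:
Line 1: ['so', 'quickly'] (min_width=10, slack=9)
Line 2: ['structure', 'bright'] (min_width=16, slack=3)
Line 3: ['bridge', 'salt', 'fruit'] (min_width=17, slack=2)
Line 4: ['they', 'time', 'triangle'] (min_width=18, slack=1)
Line 5: ['festival', 'microwave'] (min_width=18, slack=1)
Line 6: ['stone', 'snow', 'python'] (min_width=17, slack=2)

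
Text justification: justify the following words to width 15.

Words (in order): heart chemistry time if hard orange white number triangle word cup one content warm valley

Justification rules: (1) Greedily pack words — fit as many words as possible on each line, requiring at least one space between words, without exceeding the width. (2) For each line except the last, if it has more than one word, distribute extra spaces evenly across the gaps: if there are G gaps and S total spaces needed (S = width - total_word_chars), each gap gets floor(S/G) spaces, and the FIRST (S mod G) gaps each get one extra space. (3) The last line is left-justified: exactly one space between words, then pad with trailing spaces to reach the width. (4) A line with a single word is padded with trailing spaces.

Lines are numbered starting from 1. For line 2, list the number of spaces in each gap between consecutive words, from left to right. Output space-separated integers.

Answer: 3 2

Derivation:
Line 1: ['heart', 'chemistry'] (min_width=15, slack=0)
Line 2: ['time', 'if', 'hard'] (min_width=12, slack=3)
Line 3: ['orange', 'white'] (min_width=12, slack=3)
Line 4: ['number', 'triangle'] (min_width=15, slack=0)
Line 5: ['word', 'cup', 'one'] (min_width=12, slack=3)
Line 6: ['content', 'warm'] (min_width=12, slack=3)
Line 7: ['valley'] (min_width=6, slack=9)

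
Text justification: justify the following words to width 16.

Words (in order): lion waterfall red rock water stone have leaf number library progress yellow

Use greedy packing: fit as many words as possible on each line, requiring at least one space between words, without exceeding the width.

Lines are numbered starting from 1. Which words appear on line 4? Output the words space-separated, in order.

Answer: number library

Derivation:
Line 1: ['lion', 'waterfall'] (min_width=14, slack=2)
Line 2: ['red', 'rock', 'water'] (min_width=14, slack=2)
Line 3: ['stone', 'have', 'leaf'] (min_width=15, slack=1)
Line 4: ['number', 'library'] (min_width=14, slack=2)
Line 5: ['progress', 'yellow'] (min_width=15, slack=1)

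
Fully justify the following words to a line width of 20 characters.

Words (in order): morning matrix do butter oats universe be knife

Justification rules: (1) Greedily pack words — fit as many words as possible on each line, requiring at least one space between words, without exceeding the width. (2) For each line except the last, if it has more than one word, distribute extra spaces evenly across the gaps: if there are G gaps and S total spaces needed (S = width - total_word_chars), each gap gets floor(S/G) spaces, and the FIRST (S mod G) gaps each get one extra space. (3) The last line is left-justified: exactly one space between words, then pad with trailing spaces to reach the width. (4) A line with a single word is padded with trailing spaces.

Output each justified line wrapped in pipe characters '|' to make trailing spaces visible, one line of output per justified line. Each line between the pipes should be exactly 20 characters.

Answer: |morning   matrix  do|
|butter oats universe|
|be knife            |

Derivation:
Line 1: ['morning', 'matrix', 'do'] (min_width=17, slack=3)
Line 2: ['butter', 'oats', 'universe'] (min_width=20, slack=0)
Line 3: ['be', 'knife'] (min_width=8, slack=12)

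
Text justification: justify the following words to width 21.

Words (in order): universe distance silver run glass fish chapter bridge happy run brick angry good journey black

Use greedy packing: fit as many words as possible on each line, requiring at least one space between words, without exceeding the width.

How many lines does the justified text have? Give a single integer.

Line 1: ['universe', 'distance'] (min_width=17, slack=4)
Line 2: ['silver', 'run', 'glass', 'fish'] (min_width=21, slack=0)
Line 3: ['chapter', 'bridge', 'happy'] (min_width=20, slack=1)
Line 4: ['run', 'brick', 'angry', 'good'] (min_width=20, slack=1)
Line 5: ['journey', 'black'] (min_width=13, slack=8)
Total lines: 5

Answer: 5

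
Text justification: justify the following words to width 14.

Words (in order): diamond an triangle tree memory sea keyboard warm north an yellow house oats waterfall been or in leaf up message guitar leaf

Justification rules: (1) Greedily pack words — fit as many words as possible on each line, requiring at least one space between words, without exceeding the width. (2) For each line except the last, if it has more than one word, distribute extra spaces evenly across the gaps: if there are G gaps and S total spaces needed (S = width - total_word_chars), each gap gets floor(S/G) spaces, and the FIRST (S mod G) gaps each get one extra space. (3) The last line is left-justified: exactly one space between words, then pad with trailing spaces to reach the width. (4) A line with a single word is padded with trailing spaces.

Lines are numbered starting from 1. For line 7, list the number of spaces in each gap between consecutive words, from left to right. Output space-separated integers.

Line 1: ['diamond', 'an'] (min_width=10, slack=4)
Line 2: ['triangle', 'tree'] (min_width=13, slack=1)
Line 3: ['memory', 'sea'] (min_width=10, slack=4)
Line 4: ['keyboard', 'warm'] (min_width=13, slack=1)
Line 5: ['north', 'an'] (min_width=8, slack=6)
Line 6: ['yellow', 'house'] (min_width=12, slack=2)
Line 7: ['oats', 'waterfall'] (min_width=14, slack=0)
Line 8: ['been', 'or', 'in'] (min_width=10, slack=4)
Line 9: ['leaf', 'up'] (min_width=7, slack=7)
Line 10: ['message', 'guitar'] (min_width=14, slack=0)
Line 11: ['leaf'] (min_width=4, slack=10)

Answer: 1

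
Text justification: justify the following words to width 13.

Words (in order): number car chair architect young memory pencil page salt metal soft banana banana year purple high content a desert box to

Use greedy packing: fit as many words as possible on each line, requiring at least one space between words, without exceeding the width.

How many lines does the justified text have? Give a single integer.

Line 1: ['number', 'car'] (min_width=10, slack=3)
Line 2: ['chair'] (min_width=5, slack=8)
Line 3: ['architect'] (min_width=9, slack=4)
Line 4: ['young', 'memory'] (min_width=12, slack=1)
Line 5: ['pencil', 'page'] (min_width=11, slack=2)
Line 6: ['salt', 'metal'] (min_width=10, slack=3)
Line 7: ['soft', 'banana'] (min_width=11, slack=2)
Line 8: ['banana', 'year'] (min_width=11, slack=2)
Line 9: ['purple', 'high'] (min_width=11, slack=2)
Line 10: ['content', 'a'] (min_width=9, slack=4)
Line 11: ['desert', 'box', 'to'] (min_width=13, slack=0)
Total lines: 11

Answer: 11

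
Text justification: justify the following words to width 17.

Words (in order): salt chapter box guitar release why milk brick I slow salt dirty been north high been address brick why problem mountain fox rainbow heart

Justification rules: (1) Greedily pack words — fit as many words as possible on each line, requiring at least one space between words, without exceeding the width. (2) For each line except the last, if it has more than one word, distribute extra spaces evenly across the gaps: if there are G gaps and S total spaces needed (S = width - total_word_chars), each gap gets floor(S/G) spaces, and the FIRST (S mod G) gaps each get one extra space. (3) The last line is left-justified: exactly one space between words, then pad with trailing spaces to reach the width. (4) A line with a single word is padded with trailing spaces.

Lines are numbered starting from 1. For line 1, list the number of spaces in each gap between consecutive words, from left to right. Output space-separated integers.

Line 1: ['salt', 'chapter', 'box'] (min_width=16, slack=1)
Line 2: ['guitar', 'release'] (min_width=14, slack=3)
Line 3: ['why', 'milk', 'brick', 'I'] (min_width=16, slack=1)
Line 4: ['slow', 'salt', 'dirty'] (min_width=15, slack=2)
Line 5: ['been', 'north', 'high'] (min_width=15, slack=2)
Line 6: ['been', 'address'] (min_width=12, slack=5)
Line 7: ['brick', 'why', 'problem'] (min_width=17, slack=0)
Line 8: ['mountain', 'fox'] (min_width=12, slack=5)
Line 9: ['rainbow', 'heart'] (min_width=13, slack=4)

Answer: 2 1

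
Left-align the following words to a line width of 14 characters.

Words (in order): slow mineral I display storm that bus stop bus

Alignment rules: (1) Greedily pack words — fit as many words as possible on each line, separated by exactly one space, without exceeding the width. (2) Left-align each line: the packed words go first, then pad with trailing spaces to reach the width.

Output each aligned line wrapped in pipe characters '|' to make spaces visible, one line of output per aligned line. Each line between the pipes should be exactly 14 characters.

Line 1: ['slow', 'mineral', 'I'] (min_width=14, slack=0)
Line 2: ['display', 'storm'] (min_width=13, slack=1)
Line 3: ['that', 'bus', 'stop'] (min_width=13, slack=1)
Line 4: ['bus'] (min_width=3, slack=11)

Answer: |slow mineral I|
|display storm |
|that bus stop |
|bus           |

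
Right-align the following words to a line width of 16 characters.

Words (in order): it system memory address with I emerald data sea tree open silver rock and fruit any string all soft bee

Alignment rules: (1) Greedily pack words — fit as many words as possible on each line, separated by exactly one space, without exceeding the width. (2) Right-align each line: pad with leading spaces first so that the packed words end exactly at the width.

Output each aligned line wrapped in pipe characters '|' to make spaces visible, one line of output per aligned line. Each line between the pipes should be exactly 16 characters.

Answer: |it system memory|
|  address with I|
|emerald data sea|
|tree open silver|
|  rock and fruit|
|  any string all|
|        soft bee|

Derivation:
Line 1: ['it', 'system', 'memory'] (min_width=16, slack=0)
Line 2: ['address', 'with', 'I'] (min_width=14, slack=2)
Line 3: ['emerald', 'data', 'sea'] (min_width=16, slack=0)
Line 4: ['tree', 'open', 'silver'] (min_width=16, slack=0)
Line 5: ['rock', 'and', 'fruit'] (min_width=14, slack=2)
Line 6: ['any', 'string', 'all'] (min_width=14, slack=2)
Line 7: ['soft', 'bee'] (min_width=8, slack=8)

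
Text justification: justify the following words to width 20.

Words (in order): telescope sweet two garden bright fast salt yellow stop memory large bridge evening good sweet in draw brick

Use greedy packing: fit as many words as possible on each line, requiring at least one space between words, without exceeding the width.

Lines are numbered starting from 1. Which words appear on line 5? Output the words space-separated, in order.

Line 1: ['telescope', 'sweet', 'two'] (min_width=19, slack=1)
Line 2: ['garden', 'bright', 'fast'] (min_width=18, slack=2)
Line 3: ['salt', 'yellow', 'stop'] (min_width=16, slack=4)
Line 4: ['memory', 'large', 'bridge'] (min_width=19, slack=1)
Line 5: ['evening', 'good', 'sweet'] (min_width=18, slack=2)
Line 6: ['in', 'draw', 'brick'] (min_width=13, slack=7)

Answer: evening good sweet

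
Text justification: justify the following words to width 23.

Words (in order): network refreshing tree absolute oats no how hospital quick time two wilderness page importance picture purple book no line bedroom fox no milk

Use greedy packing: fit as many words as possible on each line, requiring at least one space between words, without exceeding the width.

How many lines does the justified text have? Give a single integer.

Answer: 7

Derivation:
Line 1: ['network', 'refreshing', 'tree'] (min_width=23, slack=0)
Line 2: ['absolute', 'oats', 'no', 'how'] (min_width=20, slack=3)
Line 3: ['hospital', 'quick', 'time', 'two'] (min_width=23, slack=0)
Line 4: ['wilderness', 'page'] (min_width=15, slack=8)
Line 5: ['importance', 'picture'] (min_width=18, slack=5)
Line 6: ['purple', 'book', 'no', 'line'] (min_width=19, slack=4)
Line 7: ['bedroom', 'fox', 'no', 'milk'] (min_width=19, slack=4)
Total lines: 7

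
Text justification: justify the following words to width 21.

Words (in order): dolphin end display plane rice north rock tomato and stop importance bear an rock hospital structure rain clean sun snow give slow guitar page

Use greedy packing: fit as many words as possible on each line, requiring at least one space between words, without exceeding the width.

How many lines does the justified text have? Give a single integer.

Answer: 8

Derivation:
Line 1: ['dolphin', 'end', 'display'] (min_width=19, slack=2)
Line 2: ['plane', 'rice', 'north', 'rock'] (min_width=21, slack=0)
Line 3: ['tomato', 'and', 'stop'] (min_width=15, slack=6)
Line 4: ['importance', 'bear', 'an'] (min_width=18, slack=3)
Line 5: ['rock', 'hospital'] (min_width=13, slack=8)
Line 6: ['structure', 'rain', 'clean'] (min_width=20, slack=1)
Line 7: ['sun', 'snow', 'give', 'slow'] (min_width=18, slack=3)
Line 8: ['guitar', 'page'] (min_width=11, slack=10)
Total lines: 8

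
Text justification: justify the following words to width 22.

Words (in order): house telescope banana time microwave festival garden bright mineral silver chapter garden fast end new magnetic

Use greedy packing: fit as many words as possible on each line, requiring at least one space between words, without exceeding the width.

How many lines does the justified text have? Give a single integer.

Line 1: ['house', 'telescope', 'banana'] (min_width=22, slack=0)
Line 2: ['time', 'microwave'] (min_width=14, slack=8)
Line 3: ['festival', 'garden', 'bright'] (min_width=22, slack=0)
Line 4: ['mineral', 'silver', 'chapter'] (min_width=22, slack=0)
Line 5: ['garden', 'fast', 'end', 'new'] (min_width=19, slack=3)
Line 6: ['magnetic'] (min_width=8, slack=14)
Total lines: 6

Answer: 6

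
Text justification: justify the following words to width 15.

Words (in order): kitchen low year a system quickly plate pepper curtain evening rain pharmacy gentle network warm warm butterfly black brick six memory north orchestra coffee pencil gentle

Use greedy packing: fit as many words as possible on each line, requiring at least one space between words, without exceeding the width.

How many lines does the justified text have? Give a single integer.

Answer: 13

Derivation:
Line 1: ['kitchen', 'low'] (min_width=11, slack=4)
Line 2: ['year', 'a', 'system'] (min_width=13, slack=2)
Line 3: ['quickly', 'plate'] (min_width=13, slack=2)
Line 4: ['pepper', 'curtain'] (min_width=14, slack=1)
Line 5: ['evening', 'rain'] (min_width=12, slack=3)
Line 6: ['pharmacy', 'gentle'] (min_width=15, slack=0)
Line 7: ['network', 'warm'] (min_width=12, slack=3)
Line 8: ['warm', 'butterfly'] (min_width=14, slack=1)
Line 9: ['black', 'brick', 'six'] (min_width=15, slack=0)
Line 10: ['memory', 'north'] (min_width=12, slack=3)
Line 11: ['orchestra'] (min_width=9, slack=6)
Line 12: ['coffee', 'pencil'] (min_width=13, slack=2)
Line 13: ['gentle'] (min_width=6, slack=9)
Total lines: 13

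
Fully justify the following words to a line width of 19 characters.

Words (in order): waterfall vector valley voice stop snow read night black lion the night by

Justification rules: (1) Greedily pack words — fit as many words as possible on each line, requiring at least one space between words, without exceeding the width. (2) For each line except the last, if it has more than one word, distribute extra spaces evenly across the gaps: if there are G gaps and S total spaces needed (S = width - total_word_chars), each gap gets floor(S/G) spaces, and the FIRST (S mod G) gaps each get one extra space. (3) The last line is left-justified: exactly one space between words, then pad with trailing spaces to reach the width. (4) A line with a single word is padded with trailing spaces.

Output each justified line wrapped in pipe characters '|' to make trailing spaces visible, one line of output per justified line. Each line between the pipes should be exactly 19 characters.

Line 1: ['waterfall', 'vector'] (min_width=16, slack=3)
Line 2: ['valley', 'voice', 'stop'] (min_width=17, slack=2)
Line 3: ['snow', 'read', 'night'] (min_width=15, slack=4)
Line 4: ['black', 'lion', 'the'] (min_width=14, slack=5)
Line 5: ['night', 'by'] (min_width=8, slack=11)

Answer: |waterfall    vector|
|valley  voice  stop|
|snow   read   night|
|black    lion   the|
|night by           |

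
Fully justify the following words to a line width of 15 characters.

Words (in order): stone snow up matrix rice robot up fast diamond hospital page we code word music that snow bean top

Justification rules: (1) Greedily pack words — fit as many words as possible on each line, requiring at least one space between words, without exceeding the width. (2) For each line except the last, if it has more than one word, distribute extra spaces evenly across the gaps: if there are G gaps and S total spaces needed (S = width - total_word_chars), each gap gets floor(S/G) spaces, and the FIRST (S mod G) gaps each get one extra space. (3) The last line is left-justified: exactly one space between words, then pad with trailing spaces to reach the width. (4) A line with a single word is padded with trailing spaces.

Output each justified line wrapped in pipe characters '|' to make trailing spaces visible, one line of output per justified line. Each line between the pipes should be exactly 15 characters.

Line 1: ['stone', 'snow', 'up'] (min_width=13, slack=2)
Line 2: ['matrix', 'rice'] (min_width=11, slack=4)
Line 3: ['robot', 'up', 'fast'] (min_width=13, slack=2)
Line 4: ['diamond'] (min_width=7, slack=8)
Line 5: ['hospital', 'page'] (min_width=13, slack=2)
Line 6: ['we', 'code', 'word'] (min_width=12, slack=3)
Line 7: ['music', 'that', 'snow'] (min_width=15, slack=0)
Line 8: ['bean', 'top'] (min_width=8, slack=7)

Answer: |stone  snow  up|
|matrix     rice|
|robot  up  fast|
|diamond        |
|hospital   page|
|we   code  word|
|music that snow|
|bean top       |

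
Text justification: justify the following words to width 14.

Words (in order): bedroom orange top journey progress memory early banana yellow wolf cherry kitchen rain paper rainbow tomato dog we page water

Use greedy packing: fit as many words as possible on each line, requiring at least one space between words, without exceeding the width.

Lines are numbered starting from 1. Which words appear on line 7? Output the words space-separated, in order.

Answer: kitchen rain

Derivation:
Line 1: ['bedroom', 'orange'] (min_width=14, slack=0)
Line 2: ['top', 'journey'] (min_width=11, slack=3)
Line 3: ['progress'] (min_width=8, slack=6)
Line 4: ['memory', 'early'] (min_width=12, slack=2)
Line 5: ['banana', 'yellow'] (min_width=13, slack=1)
Line 6: ['wolf', 'cherry'] (min_width=11, slack=3)
Line 7: ['kitchen', 'rain'] (min_width=12, slack=2)
Line 8: ['paper', 'rainbow'] (min_width=13, slack=1)
Line 9: ['tomato', 'dog', 'we'] (min_width=13, slack=1)
Line 10: ['page', 'water'] (min_width=10, slack=4)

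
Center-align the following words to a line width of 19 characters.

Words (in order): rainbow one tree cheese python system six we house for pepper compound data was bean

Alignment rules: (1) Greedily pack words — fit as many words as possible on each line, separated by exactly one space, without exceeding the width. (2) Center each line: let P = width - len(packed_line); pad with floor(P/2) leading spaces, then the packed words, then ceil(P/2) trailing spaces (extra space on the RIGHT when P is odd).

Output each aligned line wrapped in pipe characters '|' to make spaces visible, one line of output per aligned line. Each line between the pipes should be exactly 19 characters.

Answer: | rainbow one tree  |
|   cheese python   |
|system six we house|
|for pepper compound|
|   data was bean   |

Derivation:
Line 1: ['rainbow', 'one', 'tree'] (min_width=16, slack=3)
Line 2: ['cheese', 'python'] (min_width=13, slack=6)
Line 3: ['system', 'six', 'we', 'house'] (min_width=19, slack=0)
Line 4: ['for', 'pepper', 'compound'] (min_width=19, slack=0)
Line 5: ['data', 'was', 'bean'] (min_width=13, slack=6)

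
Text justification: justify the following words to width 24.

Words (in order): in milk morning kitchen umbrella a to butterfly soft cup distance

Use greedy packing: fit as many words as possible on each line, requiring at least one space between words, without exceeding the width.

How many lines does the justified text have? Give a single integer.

Answer: 3

Derivation:
Line 1: ['in', 'milk', 'morning', 'kitchen'] (min_width=23, slack=1)
Line 2: ['umbrella', 'a', 'to', 'butterfly'] (min_width=23, slack=1)
Line 3: ['soft', 'cup', 'distance'] (min_width=17, slack=7)
Total lines: 3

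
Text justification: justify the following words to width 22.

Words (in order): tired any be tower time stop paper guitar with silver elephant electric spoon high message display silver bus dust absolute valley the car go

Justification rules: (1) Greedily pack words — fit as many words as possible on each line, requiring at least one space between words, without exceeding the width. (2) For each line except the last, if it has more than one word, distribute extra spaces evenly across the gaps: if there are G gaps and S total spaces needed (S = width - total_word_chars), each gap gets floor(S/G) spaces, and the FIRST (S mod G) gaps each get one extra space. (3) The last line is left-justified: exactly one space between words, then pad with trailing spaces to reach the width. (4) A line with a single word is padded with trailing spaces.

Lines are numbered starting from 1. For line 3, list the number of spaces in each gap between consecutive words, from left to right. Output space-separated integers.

Line 1: ['tired', 'any', 'be', 'tower'] (min_width=18, slack=4)
Line 2: ['time', 'stop', 'paper', 'guitar'] (min_width=22, slack=0)
Line 3: ['with', 'silver', 'elephant'] (min_width=20, slack=2)
Line 4: ['electric', 'spoon', 'high'] (min_width=19, slack=3)
Line 5: ['message', 'display', 'silver'] (min_width=22, slack=0)
Line 6: ['bus', 'dust', 'absolute'] (min_width=17, slack=5)
Line 7: ['valley', 'the', 'car', 'go'] (min_width=17, slack=5)

Answer: 2 2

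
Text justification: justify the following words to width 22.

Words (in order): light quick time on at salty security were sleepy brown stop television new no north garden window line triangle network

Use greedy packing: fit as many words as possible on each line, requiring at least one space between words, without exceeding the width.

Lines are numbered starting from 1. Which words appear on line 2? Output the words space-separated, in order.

Answer: salty security were

Derivation:
Line 1: ['light', 'quick', 'time', 'on', 'at'] (min_width=22, slack=0)
Line 2: ['salty', 'security', 'were'] (min_width=19, slack=3)
Line 3: ['sleepy', 'brown', 'stop'] (min_width=17, slack=5)
Line 4: ['television', 'new', 'no'] (min_width=17, slack=5)
Line 5: ['north', 'garden', 'window'] (min_width=19, slack=3)
Line 6: ['line', 'triangle', 'network'] (min_width=21, slack=1)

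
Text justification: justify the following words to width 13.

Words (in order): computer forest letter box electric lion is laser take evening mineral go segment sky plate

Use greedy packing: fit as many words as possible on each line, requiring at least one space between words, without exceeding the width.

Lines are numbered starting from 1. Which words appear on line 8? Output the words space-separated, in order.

Line 1: ['computer'] (min_width=8, slack=5)
Line 2: ['forest', 'letter'] (min_width=13, slack=0)
Line 3: ['box', 'electric'] (min_width=12, slack=1)
Line 4: ['lion', 'is', 'laser'] (min_width=13, slack=0)
Line 5: ['take', 'evening'] (min_width=12, slack=1)
Line 6: ['mineral', 'go'] (min_width=10, slack=3)
Line 7: ['segment', 'sky'] (min_width=11, slack=2)
Line 8: ['plate'] (min_width=5, slack=8)

Answer: plate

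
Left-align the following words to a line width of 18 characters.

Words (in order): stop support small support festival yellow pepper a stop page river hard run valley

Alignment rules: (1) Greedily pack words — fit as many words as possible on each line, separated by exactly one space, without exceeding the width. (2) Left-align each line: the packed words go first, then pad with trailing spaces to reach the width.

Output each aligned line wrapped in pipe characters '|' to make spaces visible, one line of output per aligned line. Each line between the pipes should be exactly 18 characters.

Answer: |stop support small|
|support festival  |
|yellow pepper a   |
|stop page river   |
|hard run valley   |

Derivation:
Line 1: ['stop', 'support', 'small'] (min_width=18, slack=0)
Line 2: ['support', 'festival'] (min_width=16, slack=2)
Line 3: ['yellow', 'pepper', 'a'] (min_width=15, slack=3)
Line 4: ['stop', 'page', 'river'] (min_width=15, slack=3)
Line 5: ['hard', 'run', 'valley'] (min_width=15, slack=3)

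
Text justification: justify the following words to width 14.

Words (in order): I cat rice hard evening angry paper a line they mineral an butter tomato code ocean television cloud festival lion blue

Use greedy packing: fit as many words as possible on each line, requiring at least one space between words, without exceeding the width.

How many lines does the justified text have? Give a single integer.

Line 1: ['I', 'cat', 'rice'] (min_width=10, slack=4)
Line 2: ['hard', 'evening'] (min_width=12, slack=2)
Line 3: ['angry', 'paper', 'a'] (min_width=13, slack=1)
Line 4: ['line', 'they'] (min_width=9, slack=5)
Line 5: ['mineral', 'an'] (min_width=10, slack=4)
Line 6: ['butter', 'tomato'] (min_width=13, slack=1)
Line 7: ['code', 'ocean'] (min_width=10, slack=4)
Line 8: ['television'] (min_width=10, slack=4)
Line 9: ['cloud', 'festival'] (min_width=14, slack=0)
Line 10: ['lion', 'blue'] (min_width=9, slack=5)
Total lines: 10

Answer: 10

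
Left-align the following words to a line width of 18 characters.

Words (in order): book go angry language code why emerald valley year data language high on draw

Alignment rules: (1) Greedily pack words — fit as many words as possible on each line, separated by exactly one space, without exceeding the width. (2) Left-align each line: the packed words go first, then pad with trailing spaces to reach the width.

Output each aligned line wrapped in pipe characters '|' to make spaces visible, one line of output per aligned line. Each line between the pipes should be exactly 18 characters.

Answer: |book go angry     |
|language code why |
|emerald valley    |
|year data language|
|high on draw      |

Derivation:
Line 1: ['book', 'go', 'angry'] (min_width=13, slack=5)
Line 2: ['language', 'code', 'why'] (min_width=17, slack=1)
Line 3: ['emerald', 'valley'] (min_width=14, slack=4)
Line 4: ['year', 'data', 'language'] (min_width=18, slack=0)
Line 5: ['high', 'on', 'draw'] (min_width=12, slack=6)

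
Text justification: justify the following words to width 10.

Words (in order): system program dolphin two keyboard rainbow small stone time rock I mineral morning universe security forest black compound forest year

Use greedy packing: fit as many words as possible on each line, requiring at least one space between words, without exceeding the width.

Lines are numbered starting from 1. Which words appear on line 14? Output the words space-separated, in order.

Answer: forest

Derivation:
Line 1: ['system'] (min_width=6, slack=4)
Line 2: ['program'] (min_width=7, slack=3)
Line 3: ['dolphin'] (min_width=7, slack=3)
Line 4: ['two'] (min_width=3, slack=7)
Line 5: ['keyboard'] (min_width=8, slack=2)
Line 6: ['rainbow'] (min_width=7, slack=3)
Line 7: ['small'] (min_width=5, slack=5)
Line 8: ['stone', 'time'] (min_width=10, slack=0)
Line 9: ['rock', 'I'] (min_width=6, slack=4)
Line 10: ['mineral'] (min_width=7, slack=3)
Line 11: ['morning'] (min_width=7, slack=3)
Line 12: ['universe'] (min_width=8, slack=2)
Line 13: ['security'] (min_width=8, slack=2)
Line 14: ['forest'] (min_width=6, slack=4)
Line 15: ['black'] (min_width=5, slack=5)
Line 16: ['compound'] (min_width=8, slack=2)
Line 17: ['forest'] (min_width=6, slack=4)
Line 18: ['year'] (min_width=4, slack=6)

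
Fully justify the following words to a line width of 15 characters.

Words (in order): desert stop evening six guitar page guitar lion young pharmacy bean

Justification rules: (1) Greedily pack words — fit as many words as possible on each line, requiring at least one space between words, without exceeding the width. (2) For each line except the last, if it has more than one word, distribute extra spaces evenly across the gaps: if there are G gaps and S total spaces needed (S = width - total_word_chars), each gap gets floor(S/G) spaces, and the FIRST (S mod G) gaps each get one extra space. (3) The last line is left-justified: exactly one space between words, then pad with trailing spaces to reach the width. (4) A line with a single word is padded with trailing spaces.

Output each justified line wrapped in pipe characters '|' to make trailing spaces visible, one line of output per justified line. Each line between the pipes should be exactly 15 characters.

Answer: |desert     stop|
|evening     six|
|guitar     page|
|guitar     lion|
|young  pharmacy|
|bean           |

Derivation:
Line 1: ['desert', 'stop'] (min_width=11, slack=4)
Line 2: ['evening', 'six'] (min_width=11, slack=4)
Line 3: ['guitar', 'page'] (min_width=11, slack=4)
Line 4: ['guitar', 'lion'] (min_width=11, slack=4)
Line 5: ['young', 'pharmacy'] (min_width=14, slack=1)
Line 6: ['bean'] (min_width=4, slack=11)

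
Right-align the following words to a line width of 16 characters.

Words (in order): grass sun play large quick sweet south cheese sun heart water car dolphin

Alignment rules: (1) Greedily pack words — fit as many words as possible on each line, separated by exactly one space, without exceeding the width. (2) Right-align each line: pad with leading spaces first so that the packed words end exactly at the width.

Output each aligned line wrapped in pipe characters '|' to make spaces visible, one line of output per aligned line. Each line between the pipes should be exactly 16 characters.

Answer: |  grass sun play|
|     large quick|
|     sweet south|
|cheese sun heart|
|       water car|
|         dolphin|

Derivation:
Line 1: ['grass', 'sun', 'play'] (min_width=14, slack=2)
Line 2: ['large', 'quick'] (min_width=11, slack=5)
Line 3: ['sweet', 'south'] (min_width=11, slack=5)
Line 4: ['cheese', 'sun', 'heart'] (min_width=16, slack=0)
Line 5: ['water', 'car'] (min_width=9, slack=7)
Line 6: ['dolphin'] (min_width=7, slack=9)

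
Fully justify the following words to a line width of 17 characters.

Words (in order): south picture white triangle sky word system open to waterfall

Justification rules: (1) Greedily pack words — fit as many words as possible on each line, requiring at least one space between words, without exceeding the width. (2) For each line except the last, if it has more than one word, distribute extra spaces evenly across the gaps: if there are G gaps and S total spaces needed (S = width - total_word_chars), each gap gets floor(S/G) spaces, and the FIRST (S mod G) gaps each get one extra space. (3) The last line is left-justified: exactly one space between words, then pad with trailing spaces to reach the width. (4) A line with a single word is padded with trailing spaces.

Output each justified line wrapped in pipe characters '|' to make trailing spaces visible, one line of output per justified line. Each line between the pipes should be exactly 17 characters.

Line 1: ['south', 'picture'] (min_width=13, slack=4)
Line 2: ['white', 'triangle'] (min_width=14, slack=3)
Line 3: ['sky', 'word', 'system'] (min_width=15, slack=2)
Line 4: ['open', 'to', 'waterfall'] (min_width=17, slack=0)

Answer: |south     picture|
|white    triangle|
|sky  word  system|
|open to waterfall|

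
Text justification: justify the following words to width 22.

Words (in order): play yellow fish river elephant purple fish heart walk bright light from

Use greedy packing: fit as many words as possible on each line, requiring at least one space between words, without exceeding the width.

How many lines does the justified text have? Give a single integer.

Line 1: ['play', 'yellow', 'fish', 'river'] (min_width=22, slack=0)
Line 2: ['elephant', 'purple', 'fish'] (min_width=20, slack=2)
Line 3: ['heart', 'walk', 'bright'] (min_width=17, slack=5)
Line 4: ['light', 'from'] (min_width=10, slack=12)
Total lines: 4

Answer: 4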